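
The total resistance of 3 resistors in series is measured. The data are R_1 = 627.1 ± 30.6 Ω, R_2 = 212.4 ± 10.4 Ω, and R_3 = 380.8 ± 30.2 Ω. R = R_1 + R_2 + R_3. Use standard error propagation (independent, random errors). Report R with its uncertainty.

1220 ± 44.2 Ω

Sums and differences: (δR)² = Σ (cᵢ δxᵢ)².
  (δR_1)² = 936;  (δR_2)² = 108;  (δR_3)² = 912
δR = √(1960) = 44.2 Ω
R = 1220 Ω.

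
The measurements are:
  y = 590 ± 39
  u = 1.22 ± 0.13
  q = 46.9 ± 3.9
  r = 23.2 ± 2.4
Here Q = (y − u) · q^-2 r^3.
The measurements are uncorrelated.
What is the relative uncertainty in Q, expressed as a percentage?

Let w = y − u = 589. δw = √(δy² + δu²) = √(1520 + 0.0169) = 39.0, so δw/w = 0.0662.
Q is then a monomial in w, q, r:
δQ/Q = √((δw/w)² + (-2·δq/q)² + (3·δr/r)²) = √(0.00439 + 0.0277 + 0.0963) = 0.358

35.8%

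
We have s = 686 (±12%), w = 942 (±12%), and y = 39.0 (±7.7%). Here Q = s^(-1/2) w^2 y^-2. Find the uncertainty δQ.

Q is a product of powers, so relative uncertainties combine in quadrature:
  (−½·δs/s)² = (-0.5×0.120)² = 0.00360;  (2·δw/w)² = (2×0.120)² = 0.0576;  (-2·δy/y)² = (-2×0.0770)² = 0.0237
δQ/Q = √(0.0849) = 0.291
Q = 22.3, so δQ = 0.291 × 22.3 = 6.49.

6.49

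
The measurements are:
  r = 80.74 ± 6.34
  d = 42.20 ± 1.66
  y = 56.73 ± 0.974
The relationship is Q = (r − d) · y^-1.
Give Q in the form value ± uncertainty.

0.6794 ± 0.116

Let u = r − d = 38.54. δu = √(δr² + δd²) = √(40.2 + 2.76) = 6.55, so δu/u = 0.170.
Q is then a monomial in u, y:
δQ/Q = √((δu/u)² + (-1·δy/y)²) = √(0.0289 + 0.000295) = 0.171
Q = 0.6794, so δQ = 0.171 × 0.6794 = 0.116.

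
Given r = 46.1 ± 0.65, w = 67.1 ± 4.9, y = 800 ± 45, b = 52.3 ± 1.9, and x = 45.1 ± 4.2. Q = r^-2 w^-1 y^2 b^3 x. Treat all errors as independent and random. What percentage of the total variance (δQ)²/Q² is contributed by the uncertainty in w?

(δQ/Q)² = (-2·δr/r)² + (-1·δw/w)² + (2·δy/y)² + (3·δb/b)² + (1·δx/x)²
  r term: (-2×0.0141)² = 0.000795
  w term: (-1×0.0730)² = 0.00533
  y term: (2×0.0563)² = 0.0127
  b term: (3×0.0363)² = 0.0119
  x term: (1×0.0931)² = 0.00867
Total = 0.0393. Share from w = 0.00533/0.0393 = 0.136.

13.6%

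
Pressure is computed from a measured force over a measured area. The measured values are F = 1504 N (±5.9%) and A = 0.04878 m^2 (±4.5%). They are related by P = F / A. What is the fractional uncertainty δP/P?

P is a product of powers, so relative uncertainties combine in quadrature:
  (1·δF/F)² = (1×0.0590)² = 0.00348;  (-1·δA/A)² = (-1×0.0450)² = 0.00202
δP/P = √(0.00551) = 0.0742

0.0742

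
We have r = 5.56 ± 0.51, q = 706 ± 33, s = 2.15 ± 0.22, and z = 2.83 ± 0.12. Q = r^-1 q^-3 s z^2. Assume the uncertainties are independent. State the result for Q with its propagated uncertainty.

For a monomial Q ∝ r^-1, q^-3, s, z^2, fractional errors add in quadrature:
  (-1·δr/r)² = (-1×0.0917)² = 0.00841;  (-3·δq/q)² = (-3×0.0467)² = 0.0197;  (1·δs/s)² = (1×0.102)² = 0.0105;  (2·δz/z)² = (2×0.0424)² = 0.00719
δQ/Q = √(0.0457) = 0.214
Q = 8.8e-09, so δQ = 0.214 × 8.8e-09 = 1.88e-09.

(8.80 ± 1.88) × 10^-9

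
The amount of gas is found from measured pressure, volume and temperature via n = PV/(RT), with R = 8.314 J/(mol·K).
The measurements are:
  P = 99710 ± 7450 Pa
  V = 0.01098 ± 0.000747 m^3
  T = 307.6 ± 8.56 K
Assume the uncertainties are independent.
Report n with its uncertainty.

0.4281 ± 0.0449 mol

Products/powers → add relative errors in quadrature, weighted by exponent:
  (1·δP/P)² = (1×0.0747)² = 0.00558;  (1·δV/V)² = (1×0.0680)² = 0.00463;  (-1·δT/T)² = (-1×0.0278)² = 0.000774
δn/n = √(0.0110) = 0.105
n = 0.4281 mol, so δn = 0.105 × 0.4281 = 0.0449 mol.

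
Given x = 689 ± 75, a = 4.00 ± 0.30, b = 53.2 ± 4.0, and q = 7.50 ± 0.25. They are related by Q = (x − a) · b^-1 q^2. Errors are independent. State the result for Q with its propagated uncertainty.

724 ± 108

Let u = x − a = 685. δu = √(δx² + δa²) = √(5620 + 0.0900) = 75.0, so δu/u = 0.109.
Q is then a monomial in u, b, q:
δQ/Q = √((δu/u)² + (-1·δb/b)² + (2·δq/q)²) = √(0.0120 + 0.00565 + 0.00444) = 0.149
Q = 724, so δQ = 0.149 × 724 = 108.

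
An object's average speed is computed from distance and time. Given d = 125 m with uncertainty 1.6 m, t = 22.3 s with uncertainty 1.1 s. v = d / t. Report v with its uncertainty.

v is a product of powers, so relative uncertainties combine in quadrature:
  (1·δd/d)² = (1×0.0128)² = 0.000164;  (-1·δt/t)² = (-1×0.0493)² = 0.00243
δv/v = √(0.00260) = 0.0510
v = 5.61 m/s, so δv = 0.0510 × 5.61 = 0.286 m/s.

5.61 ± 0.286 m/s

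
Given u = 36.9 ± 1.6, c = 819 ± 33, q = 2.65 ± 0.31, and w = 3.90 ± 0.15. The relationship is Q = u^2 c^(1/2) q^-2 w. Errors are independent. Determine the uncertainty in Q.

Q is a product of powers, so relative uncertainties combine in quadrature:
  (2·δu/u)² = (2×0.0434)² = 0.00752;  (½·δc/c)² = (0.5×0.0403)² = 0.000406;  (-2·δq/q)² = (-2×0.117)² = 0.0547;  (1·δw/w)² = (1×0.0385)² = 0.00148
δQ/Q = √(0.0641) = 0.253
Q = 21600, so δQ = 0.253 × 21600 = 5480.

5480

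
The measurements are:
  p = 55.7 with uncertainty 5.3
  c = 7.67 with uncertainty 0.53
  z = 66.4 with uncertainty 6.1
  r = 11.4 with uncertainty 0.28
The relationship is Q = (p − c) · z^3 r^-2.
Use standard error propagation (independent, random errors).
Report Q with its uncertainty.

(1.08 ± 0.326) × 10^5

Let u = p − c = 48.0. δu = √(δp² + δc²) = √(28.1 + 0.281) = 5.33, so δu/u = 0.111.
Q is then a monomial in u, z, r:
δQ/Q = √((δu/u)² + (3·δz/z)² + (-2·δr/r)²) = √(0.0123 + 0.0760 + 0.00241) = 0.301
Q = 1.08e+05, so δQ = 0.301 × 1.08e+05 = 32600.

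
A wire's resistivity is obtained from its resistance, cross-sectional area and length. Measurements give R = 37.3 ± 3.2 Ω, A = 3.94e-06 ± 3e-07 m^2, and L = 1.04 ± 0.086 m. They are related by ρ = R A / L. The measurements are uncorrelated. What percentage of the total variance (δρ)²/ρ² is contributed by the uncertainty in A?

(δρ/ρ)² = (1·δR/R)² + (1·δA/A)² + (-1·δL/L)²
  R term: (1×0.0858)² = 0.00736
  A term: (1×0.0761)² = 0.00580
  L term: (-1×0.0827)² = 0.00684
Total = 0.0200. Share from A = 0.00580/0.0200 = 0.290.

29.0%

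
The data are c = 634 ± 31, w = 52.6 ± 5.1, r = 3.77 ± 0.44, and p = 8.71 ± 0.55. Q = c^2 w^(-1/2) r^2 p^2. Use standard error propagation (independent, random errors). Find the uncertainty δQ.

1.71e+07

Since Q is a product/quotient, work with relative uncertainties:
  (2·δc/c)² = (2×0.0489)² = 0.00956;  (−½·δw/w)² = (-0.5×0.0970)² = 0.00235;  (2·δr/r)² = (2×0.117)² = 0.0545;  (2·δp/p)² = (2×0.0631)² = 0.0159
δQ/Q = √(0.0823) = 0.287
Q = 5.98e+07, so δQ = 0.287 × 5.98e+07 = 1.71e+07.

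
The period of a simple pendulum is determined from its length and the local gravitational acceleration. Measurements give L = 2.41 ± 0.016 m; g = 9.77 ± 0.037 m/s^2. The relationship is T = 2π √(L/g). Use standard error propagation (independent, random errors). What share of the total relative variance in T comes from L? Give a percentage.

75.4%

(δT/T)² = (½·δL/L)² + (−½·δg/g)²
  L term: (0.5×0.00664)² = 1.1e-05
  g term: (-0.5×0.00379)² = 3.59e-06
Total = 1.46e-05. Share from L = 1.1e-05/1.46e-05 = 0.754.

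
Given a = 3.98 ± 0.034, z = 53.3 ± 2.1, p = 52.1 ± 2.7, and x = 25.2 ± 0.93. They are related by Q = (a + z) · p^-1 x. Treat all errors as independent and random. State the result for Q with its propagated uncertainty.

Let u = a + z = 57.3. δu = √(δa² + δz²) = √(0.00116 + 4.41) = 2.10, so δu/u = 0.0367.
Q is then a monomial in u, p, x:
δQ/Q = √((δu/u)² + (-1·δp/p)² + (1·δx/x)²) = √(0.00134 + 0.00269 + 0.00136) = 0.0734
Q = 27.7, so δQ = 0.0734 × 27.7 = 2.03.

27.7 ± 2.03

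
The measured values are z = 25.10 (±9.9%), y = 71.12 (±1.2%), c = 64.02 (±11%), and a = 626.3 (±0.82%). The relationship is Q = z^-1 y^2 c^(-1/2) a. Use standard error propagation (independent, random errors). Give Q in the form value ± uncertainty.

Products/powers → add relative errors in quadrature, weighted by exponent:
  (-1·δz/z)² = (-1×0.0990)² = 0.00980;  (2·δy/y)² = (2×0.0120)² = 0.000576;  (−½·δc/c)² = (-0.5×0.110)² = 0.00302;  (1·δa/a)² = (1×0.00820)² = 6.72e-05
δQ/Q = √(0.0135) = 0.116
Q = 15770, so δQ = 0.116 × 15770 = 1830.

15770 ± 1830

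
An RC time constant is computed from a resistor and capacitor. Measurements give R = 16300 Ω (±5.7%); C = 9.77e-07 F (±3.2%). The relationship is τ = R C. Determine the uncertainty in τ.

0.00104 s

For a monomial τ ∝ R, C, fractional errors add in quadrature:
  (1·δR/R)² = (1×0.0570)² = 0.00325;  (1·δC/C)² = (1×0.0320)² = 0.00102
δτ/τ = √(0.00427) = 0.0654
τ = 0.0159 s, so δτ = 0.0654 × 0.0159 = 0.00104 s.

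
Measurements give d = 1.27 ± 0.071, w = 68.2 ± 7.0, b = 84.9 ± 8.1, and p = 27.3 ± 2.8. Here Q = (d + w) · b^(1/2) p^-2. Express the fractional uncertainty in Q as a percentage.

Let u = d + w = 69.5. δu = √(δd² + δw²) = √(0.00504 + 49.0) = 7.00, so δu/u = 0.101.
Q is then a monomial in u, b, p:
δQ/Q = √((δu/u)² + (½·δb/b)² + (-2·δp/p)²) = √(0.0102 + 0.00228 + 0.0421) = 0.233

23.3%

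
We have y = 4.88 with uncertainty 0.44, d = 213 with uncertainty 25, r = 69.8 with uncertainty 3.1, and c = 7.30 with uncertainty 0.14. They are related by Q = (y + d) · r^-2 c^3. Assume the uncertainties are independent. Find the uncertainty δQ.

Let u = y + d = 218. δu = √(δy² + δd²) = √(0.194 + 625) = 25.0, so δu/u = 0.115.
Q is then a monomial in u, r, c:
δQ/Q = √((δu/u)² + (-2·δr/r)² + (3·δc/c)²) = √(0.0132 + 0.00789 + 0.00331) = 0.156
Q = 17.4, so δQ = 0.156 × 17.4 = 2.72.

2.72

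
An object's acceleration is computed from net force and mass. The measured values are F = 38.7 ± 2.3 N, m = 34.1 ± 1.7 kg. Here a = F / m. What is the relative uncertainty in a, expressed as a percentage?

7.76%

Products/powers → add relative errors in quadrature, weighted by exponent:
  (1·δF/F)² = (1×0.0594)² = 0.00353;  (-1·δm/m)² = (-1×0.0499)² = 0.00249
δa/a = √(0.00602) = 0.0776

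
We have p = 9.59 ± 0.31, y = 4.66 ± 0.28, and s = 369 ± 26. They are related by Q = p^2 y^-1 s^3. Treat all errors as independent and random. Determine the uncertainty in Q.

For a monomial Q ∝ p^2, y^-1, s^3, fractional errors add in quadrature:
  (2·δp/p)² = (2×0.0323)² = 0.00418;  (-1·δy/y)² = (-1×0.0601)² = 0.00361;  (3·δs/s)² = (3×0.0705)² = 0.0447
δQ/Q = √(0.0525) = 0.229
Q = 9.92e+08, so δQ = 0.229 × 9.92e+08 = 2.27e+08.

2.27e+08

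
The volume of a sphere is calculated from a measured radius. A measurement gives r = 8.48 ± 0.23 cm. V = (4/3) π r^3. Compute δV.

208 cm^3

V ∝ r^3, so δV/V = |3| · δr/r = 3 × 0.0271 = 0.0814.
V = 2550 cm^3, so δV = 0.0814 × 2550 = 208 cm^3.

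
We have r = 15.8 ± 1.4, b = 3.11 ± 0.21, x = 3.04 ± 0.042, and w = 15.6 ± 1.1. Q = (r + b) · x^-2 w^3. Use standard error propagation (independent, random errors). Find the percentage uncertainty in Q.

22.6%

Let u = r + b = 18.9. δu = √(δr² + δb²) = √(1.96 + 0.0441) = 1.42, so δu/u = 0.0749.
Q is then a monomial in u, x, w:
δQ/Q = √((δu/u)² + (-2·δx/x)² + (3·δw/w)²) = √(0.00560 + 0.000764 + 0.0447) = 0.226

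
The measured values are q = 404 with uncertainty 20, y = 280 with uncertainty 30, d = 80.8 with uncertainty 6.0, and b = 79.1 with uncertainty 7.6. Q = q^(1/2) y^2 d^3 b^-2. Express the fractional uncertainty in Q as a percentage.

Products/powers → add relative errors in quadrature, weighted by exponent:
  (½·δq/q)² = (0.5×0.0495)² = 0.000613;  (2·δy/y)² = (2×0.107)² = 0.0459;  (3·δd/d)² = (3×0.0743)² = 0.0496;  (-2·δb/b)² = (-2×0.0961)² = 0.0369
δQ/Q = √(0.133) = 0.365

36.5%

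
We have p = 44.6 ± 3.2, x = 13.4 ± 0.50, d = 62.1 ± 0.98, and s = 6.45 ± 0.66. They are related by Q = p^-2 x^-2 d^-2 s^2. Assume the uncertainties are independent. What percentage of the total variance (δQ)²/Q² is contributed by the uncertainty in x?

(δQ/Q)² = (-2·δp/p)² + (-2·δx/x)² + (-2·δd/d)² + (2·δs/s)²
  p term: (-2×0.0717)² = 0.0206
  x term: (-2×0.0373)² = 0.00557
  d term: (-2×0.0158)² = 0.000996
  s term: (2×0.102)² = 0.0419
Total = 0.0690. Share from x = 0.00557/0.0690 = 0.0807.

8.07%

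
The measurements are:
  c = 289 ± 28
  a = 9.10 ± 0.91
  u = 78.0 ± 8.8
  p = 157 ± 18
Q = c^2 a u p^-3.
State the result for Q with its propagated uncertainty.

15.3 ± 6.47

Since Q is a product/quotient, work with relative uncertainties:
  (2·δc/c)² = (2×0.0969)² = 0.0375;  (1·δa/a)² = (1×0.100)² = 0.0100;  (1·δu/u)² = (1×0.113)² = 0.0127;  (-3·δp/p)² = (-3×0.115)² = 0.118
δQ/Q = √(0.179) = 0.423
Q = 15.3, so δQ = 0.423 × 15.3 = 6.47.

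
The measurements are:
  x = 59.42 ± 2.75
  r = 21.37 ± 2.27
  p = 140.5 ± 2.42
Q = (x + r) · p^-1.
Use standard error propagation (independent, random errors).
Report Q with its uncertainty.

0.5750 ± 0.0272

Let u = x + r = 80.79. δu = √(δx² + δr²) = √(7.56 + 5.15) = 3.57, so δu/u = 0.0441.
Q is then a monomial in u, p:
δQ/Q = √((δu/u)² + (-1·δp/p)²) = √(0.00195 + 0.000297) = 0.0474
Q = 0.5750, so δQ = 0.0474 × 0.5750 = 0.0272.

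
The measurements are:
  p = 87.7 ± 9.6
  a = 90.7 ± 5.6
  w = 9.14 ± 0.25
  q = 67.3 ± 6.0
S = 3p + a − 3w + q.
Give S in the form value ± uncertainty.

394 ± 30.0

Sums and differences: (δS)² = Σ (cᵢ δxᵢ)².
  (3·δp)² = 829;  (δa)² = 31.4;  (3·δw)² = 0.562;  (δq)² = 36.0
δS = √(897) = 30.0
S = 394.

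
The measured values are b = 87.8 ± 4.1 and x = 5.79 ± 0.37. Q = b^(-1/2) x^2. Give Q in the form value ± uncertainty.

3.58 ± 0.465

Since Q is a product/quotient, work with relative uncertainties:
  (−½·δb/b)² = (-0.5×0.0467)² = 0.000545;  (2·δx/x)² = (2×0.0639)² = 0.0163
δQ/Q = √(0.0169) = 0.130
Q = 3.58, so δQ = 0.130 × 3.58 = 0.465.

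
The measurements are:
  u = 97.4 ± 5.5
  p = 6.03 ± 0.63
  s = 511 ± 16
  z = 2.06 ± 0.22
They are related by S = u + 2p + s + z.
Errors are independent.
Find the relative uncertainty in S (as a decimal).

Sums and differences: (δS)² = Σ (cᵢ δxᵢ)².
  (δu)² = 30.2;  (2·δp)² = 1.59;  (δs)² = 256;  (δz)² = 0.0484
δS = √(288) = 17.0
S = 623, so δS/S = 17.0/623 = 0.0273.

0.0273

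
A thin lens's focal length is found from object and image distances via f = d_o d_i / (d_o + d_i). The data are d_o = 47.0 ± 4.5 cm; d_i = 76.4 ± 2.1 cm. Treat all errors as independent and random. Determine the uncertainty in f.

∂f/∂d_o = (d_i/(d_o+d_i))² = 0.383;  ∂f/∂d_i = (d_o/(d_o+d_i))² = 0.145
δf = √((∂f/∂d_o · δd_o)² + (∂f/∂d_i · δd_i)²) = √(2.98 + 0.0928) = 1.75 cm

1.75 cm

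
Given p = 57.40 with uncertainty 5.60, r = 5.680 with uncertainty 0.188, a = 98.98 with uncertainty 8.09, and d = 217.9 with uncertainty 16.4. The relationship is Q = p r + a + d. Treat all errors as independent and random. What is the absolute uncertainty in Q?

Let w = p·r = 326.0. δw/w = √((1·δp/p)² + (1·δr/r)²) = √(0.00952 + 0.00110) = 0.103, so δw = 33.6.
Q = w + a + d: δQ = √(δw² + δa² + δd²) = √(1130 + 65.4 + 269) = 38.2

38.2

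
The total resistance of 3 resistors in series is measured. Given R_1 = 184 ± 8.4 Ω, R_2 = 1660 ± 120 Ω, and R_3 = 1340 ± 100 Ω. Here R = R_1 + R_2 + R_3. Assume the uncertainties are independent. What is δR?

156 Ω

Sums and differences: (δR)² = Σ (cᵢ δxᵢ)².
  (δR_1)² = 70.6;  (δR_2)² = 14400;  (δR_3)² = 10000
δR = √(24500) = 156 Ω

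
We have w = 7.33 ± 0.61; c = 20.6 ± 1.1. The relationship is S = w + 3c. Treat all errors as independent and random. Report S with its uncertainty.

69.1 ± 3.36

S is a linear combination, so absolute uncertainties add in quadrature:
  (δw)² = 0.372;  (3·δc)² = 10.9
δS = √(11.3) = 3.36
S = 69.1.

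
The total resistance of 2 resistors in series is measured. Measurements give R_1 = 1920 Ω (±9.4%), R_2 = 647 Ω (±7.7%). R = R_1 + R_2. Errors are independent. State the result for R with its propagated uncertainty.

2570 ± 187 Ω

For a sum/difference, combine absolute errors in quadrature:
  (δR_1)² = 32600;  (δR_2)² = 2480
δR = √(35100) = 187 Ω
R = 2570 Ω.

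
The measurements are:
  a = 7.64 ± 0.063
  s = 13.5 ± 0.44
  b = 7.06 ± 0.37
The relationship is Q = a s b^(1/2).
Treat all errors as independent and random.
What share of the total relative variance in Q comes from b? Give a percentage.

37.8%

(δQ/Q)² = (1·δa/a)² + (1·δs/s)² + (½·δb/b)²
  a term: (1×0.00825)² = 6.8e-05
  s term: (1×0.0326)² = 0.00106
  b term: (0.5×0.0524)² = 0.000687
Total = 0.00182. Share from b = 0.000687/0.00182 = 0.378.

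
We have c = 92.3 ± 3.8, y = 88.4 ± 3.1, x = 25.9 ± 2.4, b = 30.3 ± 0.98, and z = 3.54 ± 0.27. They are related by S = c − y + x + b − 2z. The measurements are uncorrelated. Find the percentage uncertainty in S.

Each term contributes (cᵢ δxᵢ)² to (δS)²:
  (δc)² = 14.4;  (δy)² = 9.61;  (δx)² = 5.76;  (δb)² = 0.960;  (2·δz)² = 0.292
δS = √(31.1) = 5.57
S = 53.0, so δS/S = 5.57/53.0 = 0.105.

10.5%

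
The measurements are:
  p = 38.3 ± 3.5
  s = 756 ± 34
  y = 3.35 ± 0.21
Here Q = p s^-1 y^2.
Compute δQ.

Products/powers → add relative errors in quadrature, weighted by exponent:
  (1·δp/p)² = (1×0.0914)² = 0.00835;  (-1·δs/s)² = (-1×0.0450)² = 0.00202;  (2·δy/y)² = (2×0.0627)² = 0.0157
δQ/Q = √(0.0261) = 0.162
Q = 0.569, so δQ = 0.162 × 0.569 = 0.0918.

0.0918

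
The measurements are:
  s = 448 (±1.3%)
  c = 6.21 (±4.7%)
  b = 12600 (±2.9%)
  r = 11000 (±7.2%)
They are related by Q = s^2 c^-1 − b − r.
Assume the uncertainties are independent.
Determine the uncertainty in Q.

Let p = s^2·c^-1 = 32300. δp/p = √((2·δs/s)² + (-1·δc/c)²) = √(0.000676 + 0.00221) = 0.0537, so δp = 1740.
Q = p − b − r: δQ = √(δp² + δb² + δr²) = √(3.01e+06 + 1.34e+05 + 6.27e+05) = 1940

1940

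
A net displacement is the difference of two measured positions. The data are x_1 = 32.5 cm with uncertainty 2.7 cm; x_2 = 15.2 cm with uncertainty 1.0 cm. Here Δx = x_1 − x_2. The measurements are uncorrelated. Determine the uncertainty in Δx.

2.88 cm

Δx is a linear combination, so absolute uncertainties add in quadrature:
  (δx_1)² = 7.29;  (δx_2)² = 1.00
δΔx = √(8.29) = 2.88 cm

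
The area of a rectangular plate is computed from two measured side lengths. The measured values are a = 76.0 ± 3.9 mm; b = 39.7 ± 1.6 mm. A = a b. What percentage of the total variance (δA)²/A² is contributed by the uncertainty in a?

61.8%

(δA/A)² = (1·δa/a)² + (1·δb/b)²
  a term: (1×0.0513)² = 0.00263
  b term: (1×0.0403)² = 0.00162
Total = 0.00426. Share from a = 0.00263/0.00426 = 0.618.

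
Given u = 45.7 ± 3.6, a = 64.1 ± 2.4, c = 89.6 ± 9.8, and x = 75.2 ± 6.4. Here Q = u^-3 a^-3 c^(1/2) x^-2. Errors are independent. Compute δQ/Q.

For a monomial Q ∝ u^-3, a^-3, c^(1/2), x^-2, fractional errors add in quadrature:
  (-3·δu/u)² = (-3×0.0788)² = 0.0558;  (-3·δa/a)² = (-3×0.0374)² = 0.0126;  (½·δc/c)² = (0.5×0.109)² = 0.00299;  (-2·δx/x)² = (-2×0.0851)² = 0.0290
δQ/Q = √(0.100) = 0.317

0.317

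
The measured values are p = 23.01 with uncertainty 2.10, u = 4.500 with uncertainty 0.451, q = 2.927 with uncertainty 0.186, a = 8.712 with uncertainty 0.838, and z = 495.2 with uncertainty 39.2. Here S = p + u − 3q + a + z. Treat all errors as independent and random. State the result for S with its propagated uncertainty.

S is a linear combination, so absolute uncertainties add in quadrature:
  (δp)² = 4.41;  (δu)² = 0.203;  (3·δq)² = 0.311;  (δa)² = 0.702;  (δz)² = 1540
δS = √(1540) = 39.3
S = 522.6.

522.6 ± 39.3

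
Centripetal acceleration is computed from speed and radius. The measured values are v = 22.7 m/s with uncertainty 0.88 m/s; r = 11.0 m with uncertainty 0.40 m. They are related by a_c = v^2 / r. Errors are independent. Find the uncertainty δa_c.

4.01 m/s^2

Relative error in a monomial: (δa_c/a_c)² = Σ (nᵢ · δxᵢ/xᵢ)².
  (2·δv/v)² = (2×0.0388)² = 0.00601;  (-1·δr/r)² = (-1×0.0364)² = 0.00132
δa_c/a_c = √(0.00733) = 0.0856
a_c = 46.8 m/s^2, so δa_c = 0.0856 × 46.8 = 4.01 m/s^2.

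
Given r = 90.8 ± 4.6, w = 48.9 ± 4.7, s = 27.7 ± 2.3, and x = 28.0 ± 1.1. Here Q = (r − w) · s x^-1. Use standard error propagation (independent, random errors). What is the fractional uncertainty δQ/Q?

Let u = r − w = 41.9. δu = √(δr² + δw²) = √(21.2 + 22.1) = 6.58, so δu/u = 0.157.
Q is then a monomial in u, s, x:
δQ/Q = √((δu/u)² + (1·δs/s)² + (-1·δx/x)²) = √(0.0246 + 0.00689 + 0.00154) = 0.182

0.182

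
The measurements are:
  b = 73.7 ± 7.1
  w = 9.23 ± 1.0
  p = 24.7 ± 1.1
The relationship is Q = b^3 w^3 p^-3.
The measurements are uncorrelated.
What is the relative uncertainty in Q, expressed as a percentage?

45.5%

Since Q is a product/quotient, work with relative uncertainties:
  (3·δb/b)² = (3×0.0963)² = 0.0835;  (3·δw/w)² = (3×0.108)² = 0.106;  (-3·δp/p)² = (-3×0.0445)² = 0.0178
δQ/Q = √(0.207) = 0.455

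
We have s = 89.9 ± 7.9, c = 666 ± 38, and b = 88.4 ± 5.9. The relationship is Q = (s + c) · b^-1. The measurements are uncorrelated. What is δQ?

0.720

Let u = s + c = 756. δu = √(δs² + δc²) = √(62.4 + 1440) = 38.8, so δu/u = 0.0513.
Q is then a monomial in u, b:
δQ/Q = √((δu/u)² + (-1·δb/b)²) = √(0.00264 + 0.00445) = 0.0842
Q = 8.55, so δQ = 0.0842 × 8.55 = 0.720.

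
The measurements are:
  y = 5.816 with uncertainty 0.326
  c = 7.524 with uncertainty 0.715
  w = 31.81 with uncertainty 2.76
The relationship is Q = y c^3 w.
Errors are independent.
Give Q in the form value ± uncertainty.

For a monomial Q ∝ y, c^3, w, fractional errors add in quadrature:
  (1·δy/y)² = (1×0.0561)² = 0.00314;  (3·δc/c)² = (3×0.0950)² = 0.0813;  (1·δw/w)² = (1×0.0868)² = 0.00753
δQ/Q = √(0.0919) = 0.303
Q = 78800, so δQ = 0.303 × 78800 = 23900.

78800 ± 23900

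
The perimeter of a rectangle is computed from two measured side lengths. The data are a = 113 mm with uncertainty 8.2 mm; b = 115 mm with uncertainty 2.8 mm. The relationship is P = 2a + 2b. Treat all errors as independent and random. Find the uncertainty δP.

P is a linear combination, so absolute uncertainties add in quadrature:
  (2·δa)² = 269;  (2·δb)² = 31.4
δP = √(300) = 17.3 mm

17.3 mm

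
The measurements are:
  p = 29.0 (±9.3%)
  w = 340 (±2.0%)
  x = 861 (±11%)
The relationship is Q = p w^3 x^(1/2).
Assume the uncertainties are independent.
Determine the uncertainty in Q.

4.13e+09

Each factor contributes (exponent × relative error)² to (δQ/Q)²:
  (1·δp/p)² = (1×0.0930)² = 0.00865;  (3·δw/w)² = (3×0.0200)² = 0.00360;  (½·δx/x)² = (0.5×0.110)² = 0.00302
δQ/Q = √(0.0153) = 0.124
Q = 3.34e+10, so δQ = 0.124 × 3.34e+10 = 4.13e+09.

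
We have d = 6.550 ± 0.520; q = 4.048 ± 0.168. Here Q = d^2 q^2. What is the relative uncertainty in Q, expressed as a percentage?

Q is a product of powers, so relative uncertainties combine in quadrature:
  (2·δd/d)² = (2×0.0794)² = 0.0252;  (2·δq/q)² = (2×0.0415)² = 0.00689
δQ/Q = √(0.0321) = 0.179

17.9%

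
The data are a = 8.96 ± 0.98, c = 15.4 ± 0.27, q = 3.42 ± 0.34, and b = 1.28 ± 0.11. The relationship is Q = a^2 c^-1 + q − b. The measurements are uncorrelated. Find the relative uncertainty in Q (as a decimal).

0.163

Let p = a^2·c^-1 = 5.21. δp/p = √((2·δa/a)² + (-1·δc/c)²) = √(0.0479 + 0.000307) = 0.219, so δp = 1.14.
Q = p + q − b: δQ = √(δp² + δq² + δb²) = √(1.31 + 0.116 + 0.0121) = 1.20
Q = 7.35, so δQ/Q = 1.20/7.35 = 0.163.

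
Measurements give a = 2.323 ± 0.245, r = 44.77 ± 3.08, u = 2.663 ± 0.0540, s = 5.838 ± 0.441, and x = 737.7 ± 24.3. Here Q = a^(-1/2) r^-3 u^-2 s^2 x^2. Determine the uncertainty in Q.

5.21

For a monomial Q ∝ a^(-1/2), r^-3, u^-2, s^2, x^2, fractional errors add in quadrature:
  (−½·δa/a)² = (-0.5×0.105)² = 0.00278;  (-3·δr/r)² = (-3×0.0688)² = 0.0426;  (-2·δu/u)² = (-2×0.0203)² = 0.00164;  (2·δs/s)² = (2×0.0755)² = 0.0228;  (2·δx/x)² = (2×0.0329)² = 0.00434
δQ/Q = √(0.0742) = 0.272
Q = 19.12, so δQ = 0.272 × 19.12 = 5.21.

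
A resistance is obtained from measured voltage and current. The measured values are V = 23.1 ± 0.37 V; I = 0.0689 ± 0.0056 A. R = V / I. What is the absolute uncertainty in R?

27.8 Ω

Products/powers → add relative errors in quadrature, weighted by exponent:
  (1·δV/V)² = (1×0.0160)² = 0.000257;  (-1·δI/I)² = (-1×0.0813)² = 0.00661
δR/R = √(0.00686) = 0.0828
R = 335 Ω, so δR = 0.0828 × 335 = 27.8 Ω.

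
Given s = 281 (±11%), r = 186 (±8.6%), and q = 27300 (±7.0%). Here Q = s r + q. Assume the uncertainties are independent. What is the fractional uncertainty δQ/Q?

Let p = s·r = 52300. δp/p = √((1·δs/s)² + (1·δr/r)²) = √(0.0121 + 0.00740) = 0.140, so δp = 7300.
Q = p + q: δQ = √(δp² + δq²) = √(5.33e+07 + 3.65e+06) = 7540
Q = 79600, so δQ/Q = 7540/79600 = 0.0948.

0.0948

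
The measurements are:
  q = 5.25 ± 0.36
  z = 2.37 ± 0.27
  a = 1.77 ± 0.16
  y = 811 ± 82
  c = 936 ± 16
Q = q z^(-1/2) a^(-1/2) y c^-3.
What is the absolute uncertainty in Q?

For a monomial Q ∝ q, z^(-1/2), a^(-1/2), y, c^-3, fractional errors add in quadrature:
  (1·δq/q)² = (1×0.0686)² = 0.00470;  (−½·δz/z)² = (-0.5×0.114)² = 0.00324;  (−½·δa/a)² = (-0.5×0.0904)² = 0.00204;  (1·δy/y)² = (1×0.101)² = 0.0102;  (-3·δc/c)² = (-3×0.0171)² = 0.00263
δQ/Q = √(0.0228) = 0.151
Q = 2.54e-06, so δQ = 0.151 × 2.54e-06 = 3.83e-07.

3.83e-07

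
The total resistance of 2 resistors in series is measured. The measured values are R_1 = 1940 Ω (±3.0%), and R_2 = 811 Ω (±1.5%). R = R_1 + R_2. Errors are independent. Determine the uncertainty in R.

Sums and differences: (δR)² = Σ (cᵢ δxᵢ)².
  (δR_1)² = 3390;  (δR_2)² = 148
δR = √(3540) = 59.5 Ω

59.5 Ω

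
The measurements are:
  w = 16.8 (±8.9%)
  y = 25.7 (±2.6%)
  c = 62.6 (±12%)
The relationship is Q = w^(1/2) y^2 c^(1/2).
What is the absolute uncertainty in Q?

For a monomial Q ∝ w^(1/2), y^2, c^(1/2), fractional errors add in quadrature:
  (½·δw/w)² = (0.5×0.0890)² = 0.00198;  (2·δy/y)² = (2×0.0260)² = 0.00270;  (½·δc/c)² = (0.5×0.120)² = 0.00360
δQ/Q = √(0.00828) = 0.0910
Q = 21400, so δQ = 0.0910 × 21400 = 1950.

1950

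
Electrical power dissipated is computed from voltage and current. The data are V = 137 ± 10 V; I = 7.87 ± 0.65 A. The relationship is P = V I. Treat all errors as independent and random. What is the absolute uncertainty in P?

119 W

Each factor contributes (exponent × relative error)² to (δP/P)²:
  (1·δV/V)² = (1×0.0730)² = 0.00533;  (1·δI/I)² = (1×0.0826)² = 0.00682
δP/P = √(0.0121) = 0.110
P = 1080 W, so δP = 0.110 × 1080 = 119 W.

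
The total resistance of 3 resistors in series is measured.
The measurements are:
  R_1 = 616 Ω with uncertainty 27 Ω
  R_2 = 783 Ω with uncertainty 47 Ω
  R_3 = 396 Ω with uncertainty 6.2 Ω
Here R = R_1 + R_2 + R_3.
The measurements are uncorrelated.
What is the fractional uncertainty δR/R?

Absolute uncertainties add in quadrature for a linear combination:
  (δR_1)² = 729;  (δR_2)² = 2210;  (δR_3)² = 38.4
δR = √(2980) = 54.6 Ω
R = 1800 Ω, so δR/R = 54.6/1800 = 0.0304.

0.0304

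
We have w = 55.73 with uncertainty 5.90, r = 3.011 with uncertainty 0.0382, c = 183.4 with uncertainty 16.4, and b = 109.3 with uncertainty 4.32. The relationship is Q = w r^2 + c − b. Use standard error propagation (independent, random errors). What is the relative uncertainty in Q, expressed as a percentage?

Let p = w·r^2 = 505.3. δp/p = √((1·δw/w)² + (2·δr/r)²) = √(0.0112 + 0.000644) = 0.109, so δp = 55.0.
Q = p + c − b: δQ = √(δp² + δc² + δb²) = √(3030 + 269 + 18.7) = 57.6
Q = 579.4, so δQ/Q = 57.6/579.4 = 0.0994.

9.94%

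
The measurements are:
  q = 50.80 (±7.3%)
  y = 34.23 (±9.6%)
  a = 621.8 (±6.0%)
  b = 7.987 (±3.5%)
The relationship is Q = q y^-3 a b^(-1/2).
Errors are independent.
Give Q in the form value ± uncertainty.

Each factor contributes (exponent × relative error)² to (δQ/Q)²:
  (1·δq/q)² = (1×0.0730)² = 0.00533;  (-3·δy/y)² = (-3×0.0960)² = 0.0829;  (1·δa/a)² = (1×0.0600)² = 0.00360;  (−½·δb/b)² = (-0.5×0.0350)² = 0.000306
δQ/Q = √(0.0922) = 0.304
Q = 0.2787, so δQ = 0.304 × 0.2787 = 0.0846.

0.2787 ± 0.0846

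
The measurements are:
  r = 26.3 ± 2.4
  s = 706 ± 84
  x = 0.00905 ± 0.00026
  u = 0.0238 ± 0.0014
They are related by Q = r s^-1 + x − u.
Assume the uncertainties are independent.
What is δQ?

0.00576

Let p = r·s^-1 = 0.0373. δp/p = √((1·δr/r)² + (-1·δs/s)²) = √(0.00833 + 0.0142) = 0.150, so δp = 0.00559.
Q = p + x − u: δQ = √(δp² + δx² + δu²) = √(3.12e-05 + 6.76e-08 + 1.96e-06) = 0.00576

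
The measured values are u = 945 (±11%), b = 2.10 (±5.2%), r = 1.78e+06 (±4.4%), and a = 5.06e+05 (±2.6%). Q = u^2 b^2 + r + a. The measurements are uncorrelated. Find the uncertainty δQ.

Let p = u^2·b^2 = 3.94e+06. δp/p = √((2·δu/u)² + (2·δb/b)²) = √(0.0484 + 0.0108) = 0.243, so δp = 9.58e+05.
Q = p + r + a: δQ = √(δp² + δr² + δa²) = √(9.18e+11 + 6.13e+09 + 1.73e+08) = 9.62e+05

9.62e+05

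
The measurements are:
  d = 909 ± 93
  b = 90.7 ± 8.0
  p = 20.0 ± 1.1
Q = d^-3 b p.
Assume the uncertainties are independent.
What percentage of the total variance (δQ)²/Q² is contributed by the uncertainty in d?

(δQ/Q)² = (-3·δd/d)² + (1·δb/b)² + (1·δp/p)²
  d term: (-3×0.102)² = 0.0942
  b term: (1×0.0882)² = 0.00778
  p term: (1×0.0550)² = 0.00303
Total = 0.105. Share from d = 0.0942/0.105 = 0.897.

89.7%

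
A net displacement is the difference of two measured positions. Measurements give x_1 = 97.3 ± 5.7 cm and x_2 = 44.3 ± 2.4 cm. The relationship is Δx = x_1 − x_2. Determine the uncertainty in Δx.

6.18 cm

Sums and differences: (δΔx)² = Σ (cᵢ δxᵢ)².
  (δx_1)² = 32.5;  (δx_2)² = 5.76
δΔx = √(38.2) = 6.18 cm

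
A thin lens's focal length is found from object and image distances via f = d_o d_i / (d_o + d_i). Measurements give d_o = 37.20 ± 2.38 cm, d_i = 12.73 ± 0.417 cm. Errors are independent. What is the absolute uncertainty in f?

∂f/∂d_o = (d_i/(d_o+d_i))² = 0.0650;  ∂f/∂d_i = (d_o/(d_o+d_i))² = 0.555
δf = √((∂f/∂d_o · δd_o)² + (∂f/∂d_i · δd_i)²) = √(0.0239 + 0.0536) = 0.278 cm

0.278 cm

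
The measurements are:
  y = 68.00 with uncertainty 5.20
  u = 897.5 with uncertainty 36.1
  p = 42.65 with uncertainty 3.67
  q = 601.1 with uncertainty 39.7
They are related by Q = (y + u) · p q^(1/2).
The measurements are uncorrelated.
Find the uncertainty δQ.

1.01e+05

Let w = y + u = 965.5. δw = √(δy² + δu²) = √(27.0 + 1300) = 36.5, so δw/w = 0.0378.
Q is then a monomial in w, p, q:
δQ/Q = √((δw/w)² + (1·δp/p)² + (½·δq/q)²) = √(0.00143 + 0.00740 + 0.00109) = 0.0996
Q = 1.01e+06, so δQ = 0.0996 × 1.01e+06 = 1.01e+05.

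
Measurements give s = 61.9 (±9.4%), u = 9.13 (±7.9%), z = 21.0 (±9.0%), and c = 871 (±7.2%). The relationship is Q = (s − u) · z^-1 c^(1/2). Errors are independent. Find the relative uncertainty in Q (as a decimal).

Let w = s − u = 52.8. δw = √(δs² + δu²) = √(33.9 + 0.520) = 5.86, so δw/w = 0.111.
Q is then a monomial in w, z, c:
δQ/Q = √((δw/w)² + (-1·δz/z)² + (½·δc/c)²) = √(0.0123 + 0.00810 + 0.00130) = 0.147

0.147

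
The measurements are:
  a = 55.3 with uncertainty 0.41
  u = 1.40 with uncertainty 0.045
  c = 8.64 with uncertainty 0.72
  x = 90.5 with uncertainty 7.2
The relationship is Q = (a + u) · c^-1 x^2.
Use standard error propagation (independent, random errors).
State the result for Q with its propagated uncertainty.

53700 ± 9660

Let w = a + u = 56.7. δw = √(δa² + δu²) = √(0.168 + 0.00202) = 0.412, so δw/w = 0.00727.
Q is then a monomial in w, c, x:
δQ/Q = √((δw/w)² + (-1·δc/c)² + (2·δx/x)²) = √(5.29e-05 + 0.00694 + 0.0253) = 0.180
Q = 53700, so δQ = 0.180 × 53700 = 9660.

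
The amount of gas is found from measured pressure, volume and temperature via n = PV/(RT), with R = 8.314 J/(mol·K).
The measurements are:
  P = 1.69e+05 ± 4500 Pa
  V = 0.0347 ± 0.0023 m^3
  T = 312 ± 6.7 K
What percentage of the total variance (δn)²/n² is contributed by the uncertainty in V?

(δn/n)² = (1·δP/P)² + (1·δV/V)² + (-1·δT/T)²
  P term: (1×0.0266)² = 0.000709
  V term: (1×0.0663)² = 0.00439
  T term: (-1×0.0215)² = 0.000461
Total = 0.00556. Share from V = 0.00439/0.00556 = 0.790.

79.0%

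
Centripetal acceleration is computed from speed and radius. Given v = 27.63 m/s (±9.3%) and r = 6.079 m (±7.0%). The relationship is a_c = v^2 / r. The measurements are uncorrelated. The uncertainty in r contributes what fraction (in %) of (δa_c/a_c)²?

12.4%

(δa_c/a_c)² = (2·δv/v)² + (-1·δr/r)²
  v term: (2×0.0930)² = 0.0346
  r term: (-1×0.0700)² = 0.00490
Total = 0.0395. Share from r = 0.00490/0.0395 = 0.124.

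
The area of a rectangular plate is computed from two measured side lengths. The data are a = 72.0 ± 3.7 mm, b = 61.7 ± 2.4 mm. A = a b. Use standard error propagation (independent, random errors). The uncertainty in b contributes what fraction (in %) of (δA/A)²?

(δA/A)² = (1·δa/a)² + (1·δb/b)²
  a term: (1×0.0514)² = 0.00264
  b term: (1×0.0389)² = 0.00151
Total = 0.00415. Share from b = 0.00151/0.00415 = 0.364.

36.4%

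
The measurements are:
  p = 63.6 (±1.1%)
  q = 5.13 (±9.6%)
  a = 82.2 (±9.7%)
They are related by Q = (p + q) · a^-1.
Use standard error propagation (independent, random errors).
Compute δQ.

Let u = p + q = 68.7. δu = √(δp² + δq²) = √(0.489 + 0.243) = 0.856, so δu/u = 0.0124.
Q is then a monomial in u, a:
δQ/Q = √((δu/u)² + (-1·δa/a)²) = √(0.000155 + 0.00941) = 0.0978
Q = 0.836, so δQ = 0.0978 × 0.836 = 0.0818.

0.0818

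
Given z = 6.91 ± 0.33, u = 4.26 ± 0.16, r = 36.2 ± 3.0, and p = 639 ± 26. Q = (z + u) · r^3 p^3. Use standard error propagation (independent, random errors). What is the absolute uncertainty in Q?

3.86e+13

Let w = z + u = 11.2. δw = √(δz² + δu²) = √(0.109 + 0.0256) = 0.367, so δw/w = 0.0328.
Q is then a monomial in w, r, p:
δQ/Q = √((δw/w)² + (3·δr/r)² + (3·δp/p)²) = √(0.00108 + 0.0618 + 0.0149) = 0.279
Q = 1.38e+14, so δQ = 0.279 × 1.38e+14 = 3.86e+13.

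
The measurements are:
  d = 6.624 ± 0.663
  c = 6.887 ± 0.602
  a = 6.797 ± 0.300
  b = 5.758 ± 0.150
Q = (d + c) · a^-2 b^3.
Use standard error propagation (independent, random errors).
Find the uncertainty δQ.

Let u = d + c = 13.51. δu = √(δd² + δc²) = √(0.440 + 0.362) = 0.896, so δu/u = 0.0663.
Q is then a monomial in u, a, b:
δQ/Q = √((δu/u)² + (-2·δa/a)² + (3·δb/b)²) = √(0.00439 + 0.00779 + 0.00611) = 0.135
Q = 55.83, so δQ = 0.135 × 55.83 = 7.55.

7.55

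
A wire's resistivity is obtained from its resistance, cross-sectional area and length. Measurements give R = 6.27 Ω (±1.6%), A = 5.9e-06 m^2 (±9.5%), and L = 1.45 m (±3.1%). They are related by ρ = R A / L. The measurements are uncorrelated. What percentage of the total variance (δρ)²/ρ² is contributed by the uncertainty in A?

(δρ/ρ)² = (1·δR/R)² + (1·δA/A)² + (-1·δL/L)²
  R term: (1×0.0160)² = 0.000256
  A term: (1×0.0950)² = 0.00903
  L term: (-1×0.0310)² = 0.000961
Total = 0.0102. Share from A = 0.00903/0.0102 = 0.881.

88.1%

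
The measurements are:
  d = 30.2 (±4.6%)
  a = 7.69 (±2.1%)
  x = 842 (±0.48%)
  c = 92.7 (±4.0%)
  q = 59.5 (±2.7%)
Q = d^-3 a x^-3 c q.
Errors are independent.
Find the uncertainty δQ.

3.83e-10

Relative error in a monomial: (δQ/Q)² = Σ (nᵢ · δxᵢ/xᵢ)².
  (-3·δd/d)² = (-3×0.0460)² = 0.0190;  (1·δa/a)² = (1×0.0210)² = 0.000441;  (-3·δx/x)² = (-3×0.00480)² = 0.000207;  (1·δc/c)² = (1×0.0400)² = 0.00160;  (1·δq/q)² = (1×0.0270)² = 0.000729
δQ/Q = √(0.0220) = 0.148
Q = 2.58e-09, so δQ = 0.148 × 2.58e-09 = 3.83e-10.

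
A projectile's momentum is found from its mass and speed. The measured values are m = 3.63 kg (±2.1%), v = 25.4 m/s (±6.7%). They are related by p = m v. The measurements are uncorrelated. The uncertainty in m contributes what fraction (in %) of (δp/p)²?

8.95%

(δp/p)² = (1·δm/m)² + (1·δv/v)²
  m term: (1×0.0210)² = 0.000441
  v term: (1×0.0670)² = 0.00449
Total = 0.00493. Share from m = 0.000441/0.00493 = 0.0895.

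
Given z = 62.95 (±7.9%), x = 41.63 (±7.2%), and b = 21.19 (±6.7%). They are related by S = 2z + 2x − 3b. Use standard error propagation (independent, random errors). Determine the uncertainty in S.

12.4

Sums and differences: (δS)² = Σ (cᵢ δxᵢ)².
  (2·δz)² = 98.9;  (2·δx)² = 35.9;  (3·δb)² = 18.1
δS = √(153) = 12.4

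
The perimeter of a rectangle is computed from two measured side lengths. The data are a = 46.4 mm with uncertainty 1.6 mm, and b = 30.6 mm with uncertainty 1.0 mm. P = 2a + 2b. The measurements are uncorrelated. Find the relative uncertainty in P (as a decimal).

Each term contributes (cᵢ δxᵢ)² to (δP)²:
  (2·δa)² = 10.2;  (2·δb)² = 4.00
δP = √(14.2) = 3.77 mm
P = 154 mm, so δP/P = 3.77/154 = 0.0245.

0.0245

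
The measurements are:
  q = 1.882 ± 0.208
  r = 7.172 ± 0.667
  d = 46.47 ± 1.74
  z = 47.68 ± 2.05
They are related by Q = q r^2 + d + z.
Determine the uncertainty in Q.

21.1

Let p = q·r^2 = 96.81. δp/p = √((1·δq/q)² + (2·δr/r)²) = √(0.0122 + 0.0346) = 0.216, so δp = 20.9.
Q = p + d + z: δQ = √(δp² + δd² + δz²) = √(439 + 3.03 + 4.20) = 21.1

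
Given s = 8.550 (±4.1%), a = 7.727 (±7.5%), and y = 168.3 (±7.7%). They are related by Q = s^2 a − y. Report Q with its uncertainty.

Let p = s^2·a = 564.9. δp/p = √((2·δs/s)² + (1·δa/a)²) = √(0.00672 + 0.00562) = 0.111, so δp = 62.8.
Q = p − y: δQ = √(δp² + δy²) = √(3940 + 168) = 64.1
Q = 396.6.

396.6 ± 64.1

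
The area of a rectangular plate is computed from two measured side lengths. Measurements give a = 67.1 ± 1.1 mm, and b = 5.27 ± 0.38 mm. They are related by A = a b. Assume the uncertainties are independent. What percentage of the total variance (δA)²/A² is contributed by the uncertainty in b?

95.1%

(δA/A)² = (1·δa/a)² + (1·δb/b)²
  a term: (1×0.0164)² = 0.000269
  b term: (1×0.0721)² = 0.00520
Total = 0.00547. Share from b = 0.00520/0.00547 = 0.951.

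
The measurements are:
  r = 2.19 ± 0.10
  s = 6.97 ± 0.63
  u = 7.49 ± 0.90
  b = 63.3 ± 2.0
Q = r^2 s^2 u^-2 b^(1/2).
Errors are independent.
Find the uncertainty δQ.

Products/powers → add relative errors in quadrature, weighted by exponent:
  (2·δr/r)² = (2×0.0457)² = 0.00834;  (2·δs/s)² = (2×0.0904)² = 0.0327;  (-2·δu/u)² = (-2×0.120)² = 0.0578;  (½·δb/b)² = (0.5×0.0316)² = 0.000250
δQ/Q = √(0.0990) = 0.315
Q = 33.0, so δQ = 0.315 × 33.0 = 10.4.

10.4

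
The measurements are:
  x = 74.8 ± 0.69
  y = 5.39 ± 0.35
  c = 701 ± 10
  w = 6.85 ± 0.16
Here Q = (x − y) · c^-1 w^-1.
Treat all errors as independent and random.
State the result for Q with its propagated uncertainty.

0.0145 ± 0.000427

Let u = x − y = 69.4. δu = √(δx² + δy²) = √(0.476 + 0.122) = 0.774, so δu/u = 0.0111.
Q is then a monomial in u, c, w:
δQ/Q = √((δu/u)² + (-1·δc/c)² + (-1·δw/w)²) = √(0.000124 + 0.000203 + 0.000546) = 0.0296
Q = 0.0145, so δQ = 0.0296 × 0.0145 = 0.000427.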